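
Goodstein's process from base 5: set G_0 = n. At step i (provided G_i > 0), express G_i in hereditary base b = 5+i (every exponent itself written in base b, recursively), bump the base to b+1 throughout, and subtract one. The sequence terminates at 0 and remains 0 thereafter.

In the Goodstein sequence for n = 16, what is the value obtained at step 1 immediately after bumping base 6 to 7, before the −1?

i=0: 16 = 3·5 + 1 (b=5); 5→6: 3·6 + 1 = 19; 19−1 = 18
i=1: 18 = 3·6 (b=6); 6→7: 3·7 = 21; 21−1 = 20

21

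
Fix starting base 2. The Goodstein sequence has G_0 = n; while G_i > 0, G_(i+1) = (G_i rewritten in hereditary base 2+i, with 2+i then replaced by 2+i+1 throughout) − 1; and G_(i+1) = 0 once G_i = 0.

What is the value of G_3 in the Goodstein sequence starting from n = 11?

step 0: 11 = 2^(2 + 1) + 2 + 1; sub 3 for 2: 3^(3 + 1) + 3 + 1; = 85; G_1 = 85−1 = 84
step 1: 84 = 3^(3 + 1) + 3; sub 4 for 3: 4^(4 + 1) + 4; = 1028; G_2 = 1028−1 = 1027
step 2: 1027 = 4^(4 + 1) + 3; sub 5 for 4: 5^(5 + 1) + 3; = 15628; G_3 = 15628−1 = 15627
step 3: 15627 = 5^(5 + 1) + 2; sub 6 for 5: 6^(6 + 1) + 2; = 279938; G_4 = 279938−1 = 279937

15627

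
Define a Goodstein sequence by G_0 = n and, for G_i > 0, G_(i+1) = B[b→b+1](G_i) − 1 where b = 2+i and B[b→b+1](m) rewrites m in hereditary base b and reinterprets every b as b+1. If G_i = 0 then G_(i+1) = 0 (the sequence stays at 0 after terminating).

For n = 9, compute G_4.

140743

G_0 = 9. HB_2(9) = 2^(2 + 1) + 1. Bump = 82. G_1 = 81.
G_1 = 81. HB_3(81) = 3^(3 + 1). Bump = 1024. G_2 = 1023.
G_2 = 1023. HB_4(1023) = 3·4^4 + 3·4^3 + 3·4^2 + 3·4 + 3. Bump = 9843. G_3 = 9842.
G_3 = 9842. HB_5(9842) = 3·5^5 + 3·5^3 + 3·5^2 + 3·5 + 2. Bump = 140744. G_4 = 140743.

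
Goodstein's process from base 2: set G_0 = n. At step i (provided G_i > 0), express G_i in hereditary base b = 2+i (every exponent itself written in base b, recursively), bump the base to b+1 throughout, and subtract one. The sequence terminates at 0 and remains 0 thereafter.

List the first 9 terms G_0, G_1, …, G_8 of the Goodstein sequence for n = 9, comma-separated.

9, 81, 1023, 9842, 140743, 2471826, 50333399, 1162263921, 30000003325

[0] 9 ≡ 2^(2 + 1) + 1 (base 2). Lift 3: 82. −1: 81.
[1] 81 ≡ 3^(3 + 1) (base 3). Lift 4: 1024. −1: 1023.
[2] 1023 ≡ 3·4^4 + 3·4^3 + 3·4^2 + 3·4 + 3 (base 4). Lift 5: 9843. −1: 9842.
[3] 9842 ≡ 3·5^5 + 3·5^3 + 3·5^2 + 3·5 + 2 (base 5). Lift 6: 140744. −1: 140743.
[4] 140743 ≡ 3·6^6 + 3·6^3 + 3·6^2 + 3·6 + 1 (base 6). Lift 7: 2471827. −1: 2471826.
[5] 2471826 ≡ 3·7^7 + 3·7^3 + 3·7^2 + 3·7 (base 7). Lift 8: 50333400. −1: 50333399.
[6] 50333399 ≡ 3·8^8 + 3·8^3 + 3·8^2 + 2·8 + 7 (base 8). Lift 9: 1162263922. −1: 1162263921.
[7] 1162263921 ≡ 3·9^9 + 3·9^3 + 3·9^2 + 2·9 + 6 (base 9). Lift 10: 30000003326. −1: 30000003325.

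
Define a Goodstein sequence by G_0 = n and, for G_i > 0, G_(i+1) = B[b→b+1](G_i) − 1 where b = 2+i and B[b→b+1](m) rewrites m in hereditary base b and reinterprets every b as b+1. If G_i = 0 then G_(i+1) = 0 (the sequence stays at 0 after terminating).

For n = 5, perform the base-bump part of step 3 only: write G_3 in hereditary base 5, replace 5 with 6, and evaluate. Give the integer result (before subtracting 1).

776

G_0=5  [base 2] 2^2 + 1  →[2↦3]→  3^3 + 1 = 28  −1 ⇒ G_1=27
G_1=27  [base 3] 3^3  →[3↦4]→  4^4 = 256  −1 ⇒ G_2=255
G_2=255  [base 4] 3·4^3 + 3·4^2 + 3·4 + 3  →[4↦5]→  3·5^3 + 3·5^2 + 3·5 + 3 = 468  −1 ⇒ G_3=467
G_3=467  [base 5] 3·5^3 + 3·5^2 + 3·5 + 2  →[5↦6]→  3·6^3 + 3·6^2 + 3·6 + 2 = 776  −1 ⇒ G_4=775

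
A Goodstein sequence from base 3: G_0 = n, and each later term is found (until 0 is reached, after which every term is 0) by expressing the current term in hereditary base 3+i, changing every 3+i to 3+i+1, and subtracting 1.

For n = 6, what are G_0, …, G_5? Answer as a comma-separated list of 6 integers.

6, 7, 7, 7, 7, 7

G_0 = 6. HB_3(6) = 2·3. Bump = 8. G_1 = 7.
G_1 = 7. HB_4(7) = 4 + 3. Bump = 8. G_2 = 7.
G_2 = 7. HB_5(7) = 5 + 2. Bump = 8. G_3 = 7.
G_3 = 7. HB_6(7) = 6 + 1. Bump = 8. G_4 = 7.
G_4 = 7. HB_7(7) = 7. Bump = 8. G_5 = 7.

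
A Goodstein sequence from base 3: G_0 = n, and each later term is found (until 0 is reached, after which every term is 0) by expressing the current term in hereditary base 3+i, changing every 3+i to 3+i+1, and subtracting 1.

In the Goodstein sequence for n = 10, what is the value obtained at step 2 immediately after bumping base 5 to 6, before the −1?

28

step 0: 10 = 3^2 + 1; sub 4 for 3: 4^2 + 1; = 17; G_1 = 17−1 = 16
step 1: 16 = 4^2; sub 5 for 4: 5^2; = 25; G_2 = 25−1 = 24
step 2: 24 = 4·5 + 4; sub 6 for 5: 4·6 + 4; = 28; G_3 = 28−1 = 27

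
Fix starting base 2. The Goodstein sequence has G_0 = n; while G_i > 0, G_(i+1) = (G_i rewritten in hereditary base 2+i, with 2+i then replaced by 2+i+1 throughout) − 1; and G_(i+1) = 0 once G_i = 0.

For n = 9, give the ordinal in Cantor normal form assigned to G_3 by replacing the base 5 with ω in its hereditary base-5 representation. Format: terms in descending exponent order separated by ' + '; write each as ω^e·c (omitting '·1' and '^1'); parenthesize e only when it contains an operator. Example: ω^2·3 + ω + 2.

step 0: 9 = 2^(2 + 1) + 1; sub 3 for 2: 3^(3 + 1) + 1; = 82; G_1 = 82−1 = 81
step 1: 81 = 3^(3 + 1); sub 4 for 3: 4^(4 + 1); = 1024; G_2 = 1024−1 = 1023
step 2: 1023 = 3·4^4 + 3·4^3 + 3·4^2 + 3·4 + 3; sub 5 for 4: 3·5^5 + 3·5^3 + 3·5^2 + 3·5 + 3; = 9843; G_3 = 9843−1 = 9842
step 3: 9842 = 3·5^5 + 3·5^3 + 3·5^2 + 3·5 + 2; sub 6 for 5: 3·6^6 + 3·6^3 + 3·6^2 + 3·6 + 2; = 140744; G_4 = 140744−1 = 140743

ω^ω·3 + ω^3·3 + ω^2·3 + ω·3 + 2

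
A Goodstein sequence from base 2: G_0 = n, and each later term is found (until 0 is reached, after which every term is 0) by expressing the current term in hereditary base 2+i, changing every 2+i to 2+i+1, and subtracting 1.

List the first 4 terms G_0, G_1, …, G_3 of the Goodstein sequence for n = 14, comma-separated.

[0] 14 ≡ 2^(2 + 1) + 2^2 + 2 (base 2). Lift 3: 111. −1: 110.
[1] 110 ≡ 3^(3 + 1) + 3^3 + 2 (base 3). Lift 4: 1282. −1: 1281.
[2] 1281 ≡ 4^(4 + 1) + 4^4 + 1 (base 4). Lift 5: 18751. −1: 18750.

14, 110, 1281, 18750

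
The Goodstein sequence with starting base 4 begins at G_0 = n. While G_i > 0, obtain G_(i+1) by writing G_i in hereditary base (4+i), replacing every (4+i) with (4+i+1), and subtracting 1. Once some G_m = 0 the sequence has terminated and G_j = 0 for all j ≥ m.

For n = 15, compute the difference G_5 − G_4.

1

G_0 = 15. HB_4(15) = 3·4 + 3. Bump = 18. G_1 = 17.
G_1 = 17. HB_5(17) = 3·5 + 2. Bump = 20. G_2 = 19.
G_2 = 19. HB_6(19) = 3·6 + 1. Bump = 22. G_3 = 21.
G_3 = 21. HB_7(21) = 3·7. Bump = 24. G_4 = 23.
G_4 = 23. HB_8(23) = 2·8 + 7. Bump = 25. G_5 = 24.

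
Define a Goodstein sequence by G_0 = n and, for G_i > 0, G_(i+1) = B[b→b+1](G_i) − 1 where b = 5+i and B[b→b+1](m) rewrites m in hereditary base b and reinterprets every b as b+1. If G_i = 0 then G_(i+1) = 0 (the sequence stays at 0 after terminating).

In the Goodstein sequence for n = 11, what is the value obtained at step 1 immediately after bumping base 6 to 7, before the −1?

(0) 11|_5 = 2·5 + 1 ↦ 2·6 + 1|_6 = 13 ⇒ 12
(1) 12|_6 = 2·6 ↦ 2·7|_7 = 14 ⇒ 13

14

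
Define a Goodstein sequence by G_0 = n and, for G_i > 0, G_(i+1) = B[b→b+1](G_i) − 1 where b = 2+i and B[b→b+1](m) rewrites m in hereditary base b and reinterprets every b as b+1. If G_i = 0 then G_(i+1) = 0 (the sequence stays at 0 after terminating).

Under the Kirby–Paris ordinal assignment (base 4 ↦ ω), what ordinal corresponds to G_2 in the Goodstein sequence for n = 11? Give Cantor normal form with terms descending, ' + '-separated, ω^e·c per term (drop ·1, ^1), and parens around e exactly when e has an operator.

base 2: 11 = 2^(2 + 1) + 2 + 1; at 3: 3^(3 + 1) + 3 + 1 = 85; next = 84
base 3: 84 = 3^(3 + 1) + 3; at 4: 4^(4 + 1) + 4 = 1028; next = 1027

ω^(ω + 1) + 3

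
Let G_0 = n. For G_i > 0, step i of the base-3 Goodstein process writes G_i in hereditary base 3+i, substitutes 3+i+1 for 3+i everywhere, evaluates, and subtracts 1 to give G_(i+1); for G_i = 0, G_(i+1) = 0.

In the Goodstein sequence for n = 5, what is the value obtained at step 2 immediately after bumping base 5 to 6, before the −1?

6

5 —HB3→ 3 + 2 —bump→ 4 + 2 = 6 —(−1)→ 5
5 —HB4→ 4 + 1 —bump→ 5 + 1 = 6 —(−1)→ 5
5 —HB5→ 5 —bump→ 6 = 6 —(−1)→ 5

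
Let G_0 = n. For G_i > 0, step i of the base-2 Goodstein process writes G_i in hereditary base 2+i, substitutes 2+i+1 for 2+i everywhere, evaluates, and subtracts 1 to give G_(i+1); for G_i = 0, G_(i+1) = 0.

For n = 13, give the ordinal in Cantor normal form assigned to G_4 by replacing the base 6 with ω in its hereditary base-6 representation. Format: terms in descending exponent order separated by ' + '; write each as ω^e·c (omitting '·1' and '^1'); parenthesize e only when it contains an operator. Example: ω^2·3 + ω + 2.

ω^(ω + 1) + ω^3·3 + ω^2·3 + ω·3 + 1

G_0=13  [base 2] 2^(2 + 1) + 2^2 + 1  →[2↦3]→  3^(3 + 1) + 3^3 + 1 = 109  −1 ⇒ G_1=108
G_1=108  [base 3] 3^(3 + 1) + 3^3  →[3↦4]→  4^(4 + 1) + 4^4 = 1280  −1 ⇒ G_2=1279
G_2=1279  [base 4] 4^(4 + 1) + 3·4^3 + 3·4^2 + 3·4 + 3  →[4↦5]→  5^(5 + 1) + 3·5^3 + 3·5^2 + 3·5 + 3 = 16093  −1 ⇒ G_3=16092
G_3=16092  [base 5] 5^(5 + 1) + 3·5^3 + 3·5^2 + 3·5 + 2  →[5↦6]→  6^(6 + 1) + 3·6^3 + 3·6^2 + 3·6 + 2 = 280712  −1 ⇒ G_4=280711
G_4=280711  [base 6] 6^(6 + 1) + 3·6^3 + 3·6^2 + 3·6 + 1  →[6↦7]→  7^(7 + 1) + 3·7^3 + 3·7^2 + 3·7 + 1 = 5765999  −1 ⇒ G_5=5765998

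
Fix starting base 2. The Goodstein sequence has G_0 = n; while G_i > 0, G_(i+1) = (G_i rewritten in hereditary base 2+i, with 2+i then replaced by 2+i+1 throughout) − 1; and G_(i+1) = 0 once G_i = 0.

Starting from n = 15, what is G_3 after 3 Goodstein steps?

18752

G_0=15  [base 2] 2^(2 + 1) + 2^2 + 2 + 1  →[2↦3]→  3^(3 + 1) + 3^3 + 3 + 1 = 112  −1 ⇒ G_1=111
G_1=111  [base 3] 3^(3 + 1) + 3^3 + 3  →[3↦4]→  4^(4 + 1) + 4^4 + 4 = 1284  −1 ⇒ G_2=1283
G_2=1283  [base 4] 4^(4 + 1) + 4^4 + 3  →[4↦5]→  5^(5 + 1) + 5^5 + 3 = 18753  −1 ⇒ G_3=18752
G_3=18752  [base 5] 5^(5 + 1) + 5^5 + 2  →[5↦6]→  6^(6 + 1) + 6^6 + 2 = 326594  −1 ⇒ G_4=326593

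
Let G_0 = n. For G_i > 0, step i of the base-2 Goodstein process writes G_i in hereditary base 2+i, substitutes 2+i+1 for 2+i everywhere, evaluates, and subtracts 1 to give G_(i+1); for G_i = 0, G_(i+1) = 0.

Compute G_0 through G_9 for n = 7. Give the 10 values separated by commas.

7, 30, 259, 3127, 46657, 823543, 16777215, 37665879, 77777775, 150051213

base 2: 7 = 2^2 + 2 + 1; at 3: 3^3 + 3 + 1 = 31; next = 30
base 3: 30 = 3^3 + 3; at 4: 4^4 + 4 = 260; next = 259
base 4: 259 = 4^4 + 3; at 5: 5^5 + 3 = 3128; next = 3127
base 5: 3127 = 5^5 + 2; at 6: 6^6 + 2 = 46658; next = 46657
base 6: 46657 = 6^6 + 1; at 7: 7^7 + 1 = 823544; next = 823543
base 7: 823543 = 7^7; at 8: 8^8 = 16777216; next = 16777215
base 8: 16777215 = 7·8^7 + 7·8^6 + 7·8^5 + 7·8^4 + 7·8^3 + 7·8^2 + 7·8 + 7; at 9: 7·9^7 + 7·9^6 + 7·9^5 + 7·9^4 + 7·9^3 + 7·9^2 + 7·9 + 7 = 37665880; next = 37665879
base 9: 37665879 = 7·9^7 + 7·9^6 + 7·9^5 + 7·9^4 + 7·9^3 + 7·9^2 + 7·9 + 6; at 10: 7·10^7 + 7·10^6 + 7·10^5 + 7·10^4 + 7·10^3 + 7·10^2 + 7·10 + 6 = 77777776; next = 77777775
base 10: 77777775 = 7·10^7 + 7·10^6 + 7·10^5 + 7·10^4 + 7·10^3 + 7·10^2 + 7·10 + 5; at 11: 7·11^7 + 7·11^6 + 7·11^5 + 7·11^4 + 7·11^3 + 7·11^2 + 7·11 + 5 = 150051214; next = 150051213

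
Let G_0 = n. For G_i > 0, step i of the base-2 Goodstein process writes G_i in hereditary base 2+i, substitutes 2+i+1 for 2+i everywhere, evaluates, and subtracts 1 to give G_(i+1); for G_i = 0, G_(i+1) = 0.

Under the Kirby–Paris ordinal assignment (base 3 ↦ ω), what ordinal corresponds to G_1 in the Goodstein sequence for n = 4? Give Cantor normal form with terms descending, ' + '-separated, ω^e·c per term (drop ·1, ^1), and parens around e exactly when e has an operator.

step 0: 4 = 2^2; sub 3 for 2: 3^3; = 27; G_1 = 27−1 = 26
step 1: 26 = 2·3^2 + 2·3 + 2; sub 4 for 3: 2·4^2 + 2·4 + 2; = 42; G_2 = 42−1 = 41

ω^2·2 + ω·2 + 2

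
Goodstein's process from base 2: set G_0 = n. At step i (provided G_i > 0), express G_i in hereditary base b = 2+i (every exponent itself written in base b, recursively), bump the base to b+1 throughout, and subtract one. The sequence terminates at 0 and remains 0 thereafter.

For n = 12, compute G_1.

107

i=0: 12 = 2^(2 + 1) + 2^2 (b=2); 2→3: 3^(3 + 1) + 3^3 = 108; 108−1 = 107
i=1: 107 = 3^(3 + 1) + 2·3^2 + 2·3 + 2 (b=3); 3→4: 4^(4 + 1) + 2·4^2 + 2·4 + 2 = 1066; 1066−1 = 1065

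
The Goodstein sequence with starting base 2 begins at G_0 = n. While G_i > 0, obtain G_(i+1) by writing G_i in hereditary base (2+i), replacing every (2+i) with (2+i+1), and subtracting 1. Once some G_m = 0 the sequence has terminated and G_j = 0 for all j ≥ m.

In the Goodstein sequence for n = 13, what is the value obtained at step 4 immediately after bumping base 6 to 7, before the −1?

i=0: 13 = 2^(2 + 1) + 2^2 + 1 (b=2); 2→3: 3^(3 + 1) + 3^3 + 1 = 109; 109−1 = 108
i=1: 108 = 3^(3 + 1) + 3^3 (b=3); 3→4: 4^(4 + 1) + 4^4 = 1280; 1280−1 = 1279
i=2: 1279 = 4^(4 + 1) + 3·4^3 + 3·4^2 + 3·4 + 3 (b=4); 4→5: 5^(5 + 1) + 3·5^3 + 3·5^2 + 3·5 + 3 = 16093; 16093−1 = 16092
i=3: 16092 = 5^(5 + 1) + 3·5^3 + 3·5^2 + 3·5 + 2 (b=5); 5→6: 6^(6 + 1) + 3·6^3 + 3·6^2 + 3·6 + 2 = 280712; 280712−1 = 280711
i=4: 280711 = 6^(6 + 1) + 3·6^3 + 3·6^2 + 3·6 + 1 (b=6); 6→7: 7^(7 + 1) + 3·7^3 + 3·7^2 + 3·7 + 1 = 5765999; 5765999−1 = 5765998

5765999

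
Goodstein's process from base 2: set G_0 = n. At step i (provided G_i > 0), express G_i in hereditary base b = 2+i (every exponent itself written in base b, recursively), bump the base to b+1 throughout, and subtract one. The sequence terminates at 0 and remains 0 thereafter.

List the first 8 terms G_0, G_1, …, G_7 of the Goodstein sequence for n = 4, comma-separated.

4, 26, 41, 60, 83, 109, 139, 173

[0] 4 ≡ 2^2 (base 2). Lift 3: 27. −1: 26.
[1] 26 ≡ 2·3^2 + 2·3 + 2 (base 3). Lift 4: 42. −1: 41.
[2] 41 ≡ 2·4^2 + 2·4 + 1 (base 4). Lift 5: 61. −1: 60.
[3] 60 ≡ 2·5^2 + 2·5 (base 5). Lift 6: 84. −1: 83.
[4] 83 ≡ 2·6^2 + 6 + 5 (base 6). Lift 7: 110. −1: 109.
[5] 109 ≡ 2·7^2 + 7 + 4 (base 7). Lift 8: 140. −1: 139.
[6] 139 ≡ 2·8^2 + 8 + 3 (base 8). Lift 9: 174. −1: 173.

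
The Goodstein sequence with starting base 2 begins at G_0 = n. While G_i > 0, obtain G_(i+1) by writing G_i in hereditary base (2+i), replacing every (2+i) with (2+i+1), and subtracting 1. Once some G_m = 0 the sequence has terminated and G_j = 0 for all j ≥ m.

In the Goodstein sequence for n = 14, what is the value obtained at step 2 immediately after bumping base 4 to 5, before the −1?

18751

[0] 14 ≡ 2^(2 + 1) + 2^2 + 2 (base 2). Lift 3: 111. −1: 110.
[1] 110 ≡ 3^(3 + 1) + 3^3 + 2 (base 3). Lift 4: 1282. −1: 1281.
[2] 1281 ≡ 4^(4 + 1) + 4^4 + 1 (base 4). Lift 5: 18751. −1: 18750.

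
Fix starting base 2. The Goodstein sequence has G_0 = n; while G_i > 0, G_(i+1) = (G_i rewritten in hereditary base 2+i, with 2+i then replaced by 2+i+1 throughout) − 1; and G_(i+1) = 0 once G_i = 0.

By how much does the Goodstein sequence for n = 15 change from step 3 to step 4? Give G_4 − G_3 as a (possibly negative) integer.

307841

i=0: 15 = 2^(2 + 1) + 2^2 + 2 + 1 (b=2); 2→3: 3^(3 + 1) + 3^3 + 3 + 1 = 112; 112−1 = 111
i=1: 111 = 3^(3 + 1) + 3^3 + 3 (b=3); 3→4: 4^(4 + 1) + 4^4 + 4 = 1284; 1284−1 = 1283
i=2: 1283 = 4^(4 + 1) + 4^4 + 3 (b=4); 4→5: 5^(5 + 1) + 5^5 + 3 = 18753; 18753−1 = 18752
i=3: 18752 = 5^(5 + 1) + 5^5 + 2 (b=5); 5→6: 6^(6 + 1) + 6^6 + 2 = 326594; 326594−1 = 326593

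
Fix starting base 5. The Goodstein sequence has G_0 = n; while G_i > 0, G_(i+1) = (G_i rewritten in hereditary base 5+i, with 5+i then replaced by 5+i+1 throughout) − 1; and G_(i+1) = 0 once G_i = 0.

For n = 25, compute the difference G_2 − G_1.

4

G_0=25  [base 5] 5^2  →[5↦6]→  6^2 = 36  −1 ⇒ G_1=35
G_1=35  [base 6] 5·6 + 5  →[6↦7]→  5·7 + 5 = 40  −1 ⇒ G_2=39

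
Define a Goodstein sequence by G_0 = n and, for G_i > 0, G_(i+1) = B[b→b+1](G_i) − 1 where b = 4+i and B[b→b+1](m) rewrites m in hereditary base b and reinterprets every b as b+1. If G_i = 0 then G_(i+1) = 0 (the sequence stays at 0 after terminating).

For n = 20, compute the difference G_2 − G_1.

20 —HB4→ 4^2 + 4 —bump→ 5^2 + 5 = 30 —(−1)→ 29
29 —HB5→ 5^2 + 4 —bump→ 6^2 + 4 = 40 —(−1)→ 39

10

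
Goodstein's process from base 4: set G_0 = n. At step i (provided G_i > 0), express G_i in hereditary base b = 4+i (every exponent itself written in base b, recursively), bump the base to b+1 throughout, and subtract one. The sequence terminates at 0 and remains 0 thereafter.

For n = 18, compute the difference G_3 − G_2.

12

i=0: 18 = 4^2 + 2 (b=4); 4→5: 5^2 + 2 = 27; 27−1 = 26
i=1: 26 = 5^2 + 1 (b=5); 5→6: 6^2 + 1 = 37; 37−1 = 36
i=2: 36 = 6^2 (b=6); 6→7: 7^2 = 49; 49−1 = 48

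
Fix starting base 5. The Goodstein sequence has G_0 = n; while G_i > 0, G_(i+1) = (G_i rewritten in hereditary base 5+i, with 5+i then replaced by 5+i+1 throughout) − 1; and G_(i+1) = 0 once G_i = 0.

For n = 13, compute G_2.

(0) 13|_5 = 2·5 + 3 ↦ 2·6 + 3|_6 = 15 ⇒ 14
(1) 14|_6 = 2·6 + 2 ↦ 2·7 + 2|_7 = 16 ⇒ 15
(2) 15|_7 = 2·7 + 1 ↦ 2·8 + 1|_8 = 17 ⇒ 16

15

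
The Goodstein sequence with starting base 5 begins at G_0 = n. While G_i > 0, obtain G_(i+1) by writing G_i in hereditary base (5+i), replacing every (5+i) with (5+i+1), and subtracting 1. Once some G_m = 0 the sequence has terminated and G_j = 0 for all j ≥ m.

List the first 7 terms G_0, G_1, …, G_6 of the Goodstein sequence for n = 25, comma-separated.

25 —HB5→ 5^2 —bump→ 6^2 = 36 —(−1)→ 35
35 —HB6→ 5·6 + 5 —bump→ 5·7 + 5 = 40 —(−1)→ 39
39 —HB7→ 5·7 + 4 —bump→ 5·8 + 4 = 44 —(−1)→ 43
43 —HB8→ 5·8 + 3 —bump→ 5·9 + 3 = 48 —(−1)→ 47
47 —HB9→ 5·9 + 2 —bump→ 5·10 + 2 = 52 —(−1)→ 51
51 —HB10→ 5·10 + 1 —bump→ 5·11 + 1 = 56 —(−1)→ 55

25, 35, 39, 43, 47, 51, 55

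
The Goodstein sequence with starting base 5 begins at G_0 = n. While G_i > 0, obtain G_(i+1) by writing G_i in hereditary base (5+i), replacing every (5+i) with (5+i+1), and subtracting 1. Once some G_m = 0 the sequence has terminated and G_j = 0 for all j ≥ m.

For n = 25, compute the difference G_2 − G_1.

i=0: 25 = 5^2 (b=5); 5→6: 6^2 = 36; 36−1 = 35
i=1: 35 = 5·6 + 5 (b=6); 6→7: 5·7 + 5 = 40; 40−1 = 39

4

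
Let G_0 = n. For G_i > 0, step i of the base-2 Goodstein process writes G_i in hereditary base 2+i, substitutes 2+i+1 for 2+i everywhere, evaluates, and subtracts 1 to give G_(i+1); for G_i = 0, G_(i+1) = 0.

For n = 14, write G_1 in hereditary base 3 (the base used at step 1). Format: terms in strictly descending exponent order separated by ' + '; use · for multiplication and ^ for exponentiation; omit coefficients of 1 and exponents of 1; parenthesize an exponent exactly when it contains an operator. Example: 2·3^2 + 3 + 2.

base 2: 14 = 2^(2 + 1) + 2^2 + 2; at 3: 3^(3 + 1) + 3^3 + 3 = 111; next = 110
base 3: 110 = 3^(3 + 1) + 3^3 + 2; at 4: 4^(4 + 1) + 4^4 + 2 = 1282; next = 1281

3^(3 + 1) + 3^3 + 2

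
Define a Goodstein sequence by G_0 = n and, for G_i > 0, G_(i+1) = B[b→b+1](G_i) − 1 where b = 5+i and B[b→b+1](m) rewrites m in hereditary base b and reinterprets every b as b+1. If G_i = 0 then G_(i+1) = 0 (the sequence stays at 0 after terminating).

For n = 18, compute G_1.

G_0=18  [base 5] 3·5 + 3  →[5↦6]→  3·6 + 3 = 21  −1 ⇒ G_1=20
G_1=20  [base 6] 3·6 + 2  →[6↦7]→  3·7 + 2 = 23  −1 ⇒ G_2=22

20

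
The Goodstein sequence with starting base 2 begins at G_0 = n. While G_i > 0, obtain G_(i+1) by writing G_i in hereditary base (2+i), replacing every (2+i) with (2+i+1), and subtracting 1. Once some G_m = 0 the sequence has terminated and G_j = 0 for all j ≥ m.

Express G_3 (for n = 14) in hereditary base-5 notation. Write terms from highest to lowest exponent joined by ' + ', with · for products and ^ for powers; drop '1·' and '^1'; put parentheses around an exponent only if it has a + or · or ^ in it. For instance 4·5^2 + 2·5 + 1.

base 2: 14 = 2^(2 + 1) + 2^2 + 2; at 3: 3^(3 + 1) + 3^3 + 3 = 111; next = 110
base 3: 110 = 3^(3 + 1) + 3^3 + 2; at 4: 4^(4 + 1) + 4^4 + 2 = 1282; next = 1281
base 4: 1281 = 4^(4 + 1) + 4^4 + 1; at 5: 5^(5 + 1) + 5^5 + 1 = 18751; next = 18750
base 5: 18750 = 5^(5 + 1) + 5^5; at 6: 6^(6 + 1) + 6^6 = 326592; next = 326591

5^(5 + 1) + 5^5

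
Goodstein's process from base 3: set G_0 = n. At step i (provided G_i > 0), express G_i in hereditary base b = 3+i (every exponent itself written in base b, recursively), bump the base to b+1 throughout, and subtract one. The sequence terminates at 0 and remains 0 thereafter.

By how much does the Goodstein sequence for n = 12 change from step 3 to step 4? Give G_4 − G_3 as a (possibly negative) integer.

12

step 0: 12 = 3^2 + 3; sub 4 for 3: 4^2 + 4; = 20; G_1 = 20−1 = 19
step 1: 19 = 4^2 + 3; sub 5 for 4: 5^2 + 3; = 28; G_2 = 28−1 = 27
step 2: 27 = 5^2 + 2; sub 6 for 5: 6^2 + 2; = 38; G_3 = 38−1 = 37
step 3: 37 = 6^2 + 1; sub 7 for 6: 7^2 + 1; = 50; G_4 = 50−1 = 49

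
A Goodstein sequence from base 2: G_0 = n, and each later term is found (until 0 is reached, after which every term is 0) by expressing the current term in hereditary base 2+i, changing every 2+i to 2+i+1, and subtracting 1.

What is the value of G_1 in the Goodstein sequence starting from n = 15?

step 0: 15 = 2^(2 + 1) + 2^2 + 2 + 1; sub 3 for 2: 3^(3 + 1) + 3^3 + 3 + 1; = 112; G_1 = 112−1 = 111
step 1: 111 = 3^(3 + 1) + 3^3 + 3; sub 4 for 3: 4^(4 + 1) + 4^4 + 4; = 1284; G_2 = 1284−1 = 1283

111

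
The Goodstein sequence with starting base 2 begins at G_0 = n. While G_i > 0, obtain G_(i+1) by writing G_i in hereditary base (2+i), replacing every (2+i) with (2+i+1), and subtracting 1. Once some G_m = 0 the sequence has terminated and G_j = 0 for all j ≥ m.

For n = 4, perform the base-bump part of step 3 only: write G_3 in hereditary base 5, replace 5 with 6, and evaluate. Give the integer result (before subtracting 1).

84

step 0: 4 = 2^2; sub 3 for 2: 3^3; = 27; G_1 = 27−1 = 26
step 1: 26 = 2·3^2 + 2·3 + 2; sub 4 for 3: 2·4^2 + 2·4 + 2; = 42; G_2 = 42−1 = 41
step 2: 41 = 2·4^2 + 2·4 + 1; sub 5 for 4: 2·5^2 + 2·5 + 1; = 61; G_3 = 61−1 = 60
step 3: 60 = 2·5^2 + 2·5; sub 6 for 5: 2·6^2 + 2·6; = 84; G_4 = 84−1 = 83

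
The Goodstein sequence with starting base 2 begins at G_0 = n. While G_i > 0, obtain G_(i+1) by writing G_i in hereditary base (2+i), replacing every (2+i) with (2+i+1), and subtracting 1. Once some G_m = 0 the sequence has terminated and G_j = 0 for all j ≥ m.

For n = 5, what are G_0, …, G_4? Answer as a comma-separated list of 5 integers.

G_0 = 5. HB_2(5) = 2^2 + 1. Bump = 28. G_1 = 27.
G_1 = 27. HB_3(27) = 3^3. Bump = 256. G_2 = 255.
G_2 = 255. HB_4(255) = 3·4^3 + 3·4^2 + 3·4 + 3. Bump = 468. G_3 = 467.
G_3 = 467. HB_5(467) = 3·5^3 + 3·5^2 + 3·5 + 2. Bump = 776. G_4 = 775.

5, 27, 255, 467, 775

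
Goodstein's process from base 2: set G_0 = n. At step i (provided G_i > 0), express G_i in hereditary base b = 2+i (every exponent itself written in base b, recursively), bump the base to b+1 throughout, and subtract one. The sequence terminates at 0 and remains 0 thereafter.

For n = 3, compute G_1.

3

[0] 3 ≡ 2 + 1 (base 2). Lift 3: 4. −1: 3.
[1] 3 ≡ 3 (base 3). Lift 4: 4. −1: 3.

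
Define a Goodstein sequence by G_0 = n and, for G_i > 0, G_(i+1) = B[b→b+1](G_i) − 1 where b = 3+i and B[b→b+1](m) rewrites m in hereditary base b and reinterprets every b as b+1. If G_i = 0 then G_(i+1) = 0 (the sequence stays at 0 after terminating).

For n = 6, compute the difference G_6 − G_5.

step 0: 6 = 2·3; sub 4 for 3: 2·4; = 8; G_1 = 8−1 = 7
step 1: 7 = 4 + 3; sub 5 for 4: 5 + 3; = 8; G_2 = 8−1 = 7
step 2: 7 = 5 + 2; sub 6 for 5: 6 + 2; = 8; G_3 = 8−1 = 7
step 3: 7 = 6 + 1; sub 7 for 6: 7 + 1; = 8; G_4 = 8−1 = 7
step 4: 7 = 7; sub 8 for 7: 8; = 8; G_5 = 8−1 = 7
step 5: 7 = 7; sub 9 for 8: 7; = 7; G_6 = 7−1 = 6

-1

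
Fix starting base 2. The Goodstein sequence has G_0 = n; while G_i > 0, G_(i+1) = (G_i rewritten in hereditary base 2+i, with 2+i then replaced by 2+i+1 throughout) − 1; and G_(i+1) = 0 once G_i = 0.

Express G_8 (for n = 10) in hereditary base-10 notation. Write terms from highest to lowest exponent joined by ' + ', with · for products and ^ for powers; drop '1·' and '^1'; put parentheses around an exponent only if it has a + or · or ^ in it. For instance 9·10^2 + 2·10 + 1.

i=0: 10 = 2^(2 + 1) + 2 (b=2); 2→3: 3^(3 + 1) + 3 = 84; 84−1 = 83
i=1: 83 = 3^(3 + 1) + 2 (b=3); 3→4: 4^(4 + 1) + 2 = 1026; 1026−1 = 1025
i=2: 1025 = 4^(4 + 1) + 1 (b=4); 4→5: 5^(5 + 1) + 1 = 15626; 15626−1 = 15625
i=3: 15625 = 5^(5 + 1) (b=5); 5→6: 6^(6 + 1) = 279936; 279936−1 = 279935
i=4: 279935 = 5·6^6 + 5·6^5 + 5·6^4 + 5·6^3 + 5·6^2 + 5·6 + 5 (b=6); 6→7: 5·7^7 + 5·7^5 + 5·7^4 + 5·7^3 + 5·7^2 + 5·7 + 5 = 4215755; 4215755−1 = 4215754
i=5: 4215754 = 5·7^7 + 5·7^5 + 5·7^4 + 5·7^3 + 5·7^2 + 5·7 + 4 (b=7); 7→8: 5·8^8 + 5·8^5 + 5·8^4 + 5·8^3 + 5·8^2 + 5·8 + 4 = 84073324; 84073324−1 = 84073323
i=6: 84073323 = 5·8^8 + 5·8^5 + 5·8^4 + 5·8^3 + 5·8^2 + 5·8 + 3 (b=8); 8→9: 5·9^9 + 5·9^5 + 5·9^4 + 5·9^3 + 5·9^2 + 5·9 + 3 = 1937434593; 1937434593−1 = 1937434592
i=7: 1937434592 = 5·9^9 + 5·9^5 + 5·9^4 + 5·9^3 + 5·9^2 + 5·9 + 2 (b=9); 9→10: 5·10^10 + 5·10^5 + 5·10^4 + 5·10^3 + 5·10^2 + 5·10 + 2 = 50000555552; 50000555552−1 = 50000555551

5·10^10 + 5·10^5 + 5·10^4 + 5·10^3 + 5·10^2 + 5·10 + 1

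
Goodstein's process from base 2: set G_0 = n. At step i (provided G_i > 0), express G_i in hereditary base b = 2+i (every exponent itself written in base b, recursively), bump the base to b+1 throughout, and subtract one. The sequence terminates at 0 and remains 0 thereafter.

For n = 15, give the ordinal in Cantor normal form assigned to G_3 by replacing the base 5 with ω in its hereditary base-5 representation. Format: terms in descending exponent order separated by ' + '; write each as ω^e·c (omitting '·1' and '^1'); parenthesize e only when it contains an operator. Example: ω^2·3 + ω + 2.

ω^(ω + 1) + ω^ω + 2

[0] 15 ≡ 2^(2 + 1) + 2^2 + 2 + 1 (base 2). Lift 3: 112. −1: 111.
[1] 111 ≡ 3^(3 + 1) + 3^3 + 3 (base 3). Lift 4: 1284. −1: 1283.
[2] 1283 ≡ 4^(4 + 1) + 4^4 + 3 (base 4). Lift 5: 18753. −1: 18752.
[3] 18752 ≡ 5^(5 + 1) + 5^5 + 2 (base 5). Lift 6: 326594. −1: 326593.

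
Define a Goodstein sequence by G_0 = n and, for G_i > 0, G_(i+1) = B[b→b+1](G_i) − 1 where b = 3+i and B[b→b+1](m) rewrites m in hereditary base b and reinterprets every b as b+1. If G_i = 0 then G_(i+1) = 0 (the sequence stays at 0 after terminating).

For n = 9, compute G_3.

19

[0] 9 ≡ 3^2 (base 3). Lift 4: 16. −1: 15.
[1] 15 ≡ 3·4 + 3 (base 4). Lift 5: 18. −1: 17.
[2] 17 ≡ 3·5 + 2 (base 5). Lift 6: 20. −1: 19.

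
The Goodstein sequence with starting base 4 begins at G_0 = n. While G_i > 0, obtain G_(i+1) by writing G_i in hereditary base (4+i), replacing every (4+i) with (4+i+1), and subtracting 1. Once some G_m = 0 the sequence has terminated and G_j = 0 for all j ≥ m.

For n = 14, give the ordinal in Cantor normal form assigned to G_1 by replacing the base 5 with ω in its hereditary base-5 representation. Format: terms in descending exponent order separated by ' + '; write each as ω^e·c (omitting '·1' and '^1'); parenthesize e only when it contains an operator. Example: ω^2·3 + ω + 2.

G_0=14  [base 4] 3·4 + 2  →[4↦5]→  3·5 + 2 = 17  −1 ⇒ G_1=16
G_1=16  [base 5] 3·5 + 1  →[5↦6]→  3·6 + 1 = 19  −1 ⇒ G_2=18

ω·3 + 1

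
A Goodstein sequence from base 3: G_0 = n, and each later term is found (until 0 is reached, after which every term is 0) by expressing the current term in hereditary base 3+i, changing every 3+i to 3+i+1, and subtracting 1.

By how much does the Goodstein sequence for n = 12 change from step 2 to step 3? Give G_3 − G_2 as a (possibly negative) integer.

10

G_0=12  [base 3] 3^2 + 3  →[3↦4]→  4^2 + 4 = 20  −1 ⇒ G_1=19
G_1=19  [base 4] 4^2 + 3  →[4↦5]→  5^2 + 3 = 28  −1 ⇒ G_2=27
G_2=27  [base 5] 5^2 + 2  →[5↦6]→  6^2 + 2 = 38  −1 ⇒ G_3=37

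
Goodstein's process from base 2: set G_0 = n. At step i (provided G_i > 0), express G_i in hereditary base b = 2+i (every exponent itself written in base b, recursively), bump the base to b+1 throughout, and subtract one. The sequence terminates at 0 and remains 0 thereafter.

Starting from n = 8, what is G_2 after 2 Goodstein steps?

553

i=0: 8 = 2^(2 + 1) (b=2); 2→3: 3^(3 + 1) = 81; 81−1 = 80
i=1: 80 = 2·3^3 + 2·3^2 + 2·3 + 2 (b=3); 3→4: 2·4^4 + 2·4^2 + 2·4 + 2 = 554; 554−1 = 553
i=2: 553 = 2·4^4 + 2·4^2 + 2·4 + 1 (b=4); 4→5: 2·5^5 + 2·5^2 + 2·5 + 1 = 6311; 6311−1 = 6310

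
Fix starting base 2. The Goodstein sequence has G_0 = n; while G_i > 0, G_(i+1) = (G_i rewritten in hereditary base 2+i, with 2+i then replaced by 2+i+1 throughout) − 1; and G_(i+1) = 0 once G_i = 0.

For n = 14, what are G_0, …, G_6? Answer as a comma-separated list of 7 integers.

i=0: 14 = 2^(2 + 1) + 2^2 + 2 (b=2); 2→3: 3^(3 + 1) + 3^3 + 3 = 111; 111−1 = 110
i=1: 110 = 3^(3 + 1) + 3^3 + 2 (b=3); 3→4: 4^(4 + 1) + 4^4 + 2 = 1282; 1282−1 = 1281
i=2: 1281 = 4^(4 + 1) + 4^4 + 1 (b=4); 4→5: 5^(5 + 1) + 5^5 + 1 = 18751; 18751−1 = 18750
i=3: 18750 = 5^(5 + 1) + 5^5 (b=5); 5→6: 6^(6 + 1) + 6^6 = 326592; 326592−1 = 326591
i=4: 326591 = 6^(6 + 1) + 5·6^5 + 5·6^4 + 5·6^3 + 5·6^2 + 5·6 + 5 (b=6); 6→7: 7^(7 + 1) + 5·7^5 + 5·7^4 + 5·7^3 + 5·7^2 + 5·7 + 5 = 5862841; 5862841−1 = 5862840
i=5: 5862840 = 7^(7 + 1) + 5·7^5 + 5·7^4 + 5·7^3 + 5·7^2 + 5·7 + 4 (b=7); 7→8: 8^(8 + 1) + 5·8^5 + 5·8^4 + 5·8^3 + 5·8^2 + 5·8 + 4 = 134404972; 134404972−1 = 134404971

14, 110, 1281, 18750, 326591, 5862840, 134404971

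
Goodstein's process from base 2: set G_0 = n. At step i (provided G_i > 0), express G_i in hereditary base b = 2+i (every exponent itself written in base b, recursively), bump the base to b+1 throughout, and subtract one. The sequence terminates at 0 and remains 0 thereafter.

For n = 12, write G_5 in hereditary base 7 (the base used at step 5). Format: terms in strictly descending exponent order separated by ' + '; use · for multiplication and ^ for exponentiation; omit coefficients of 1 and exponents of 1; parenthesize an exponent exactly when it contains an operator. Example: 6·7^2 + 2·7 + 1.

base 2: 12 = 2^(2 + 1) + 2^2; at 3: 3^(3 + 1) + 3^3 = 108; next = 107
base 3: 107 = 3^(3 + 1) + 2·3^2 + 2·3 + 2; at 4: 4^(4 + 1) + 2·4^2 + 2·4 + 2 = 1066; next = 1065
base 4: 1065 = 4^(4 + 1) + 2·4^2 + 2·4 + 1; at 5: 5^(5 + 1) + 2·5^2 + 2·5 + 1 = 15686; next = 15685
base 5: 15685 = 5^(5 + 1) + 2·5^2 + 2·5; at 6: 6^(6 + 1) + 2·6^2 + 2·6 = 280020; next = 280019
base 6: 280019 = 6^(6 + 1) + 2·6^2 + 6 + 5; at 7: 7^(7 + 1) + 2·7^2 + 7 + 5 = 5764911; next = 5764910
base 7: 5764910 = 7^(7 + 1) + 2·7^2 + 7 + 4; at 8: 8^(8 + 1) + 2·8^2 + 8 + 4 = 134217868; next = 134217867

7^(7 + 1) + 2·7^2 + 7 + 4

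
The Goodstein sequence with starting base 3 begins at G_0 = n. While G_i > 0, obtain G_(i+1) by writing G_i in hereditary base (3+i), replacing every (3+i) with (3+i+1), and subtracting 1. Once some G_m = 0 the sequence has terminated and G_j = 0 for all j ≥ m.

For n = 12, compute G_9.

step 0: 12 = 3^2 + 3; sub 4 for 3: 4^2 + 4; = 20; G_1 = 20−1 = 19
step 1: 19 = 4^2 + 3; sub 5 for 4: 5^2 + 3; = 28; G_2 = 28−1 = 27
step 2: 27 = 5^2 + 2; sub 6 for 5: 6^2 + 2; = 38; G_3 = 38−1 = 37
step 3: 37 = 6^2 + 1; sub 7 for 6: 7^2 + 1; = 50; G_4 = 50−1 = 49
step 4: 49 = 7^2; sub 8 for 7: 8^2; = 64; G_5 = 64−1 = 63
step 5: 63 = 7·8 + 7; sub 9 for 8: 7·9 + 7; = 70; G_6 = 70−1 = 69
step 6: 69 = 7·9 + 6; sub 10 for 9: 7·10 + 6; = 76; G_7 = 76−1 = 75
step 7: 75 = 7·10 + 5; sub 11 for 10: 7·11 + 5; = 82; G_8 = 82−1 = 81
step 8: 81 = 7·11 + 4; sub 12 for 11: 7·12 + 4; = 88; G_9 = 88−1 = 87

87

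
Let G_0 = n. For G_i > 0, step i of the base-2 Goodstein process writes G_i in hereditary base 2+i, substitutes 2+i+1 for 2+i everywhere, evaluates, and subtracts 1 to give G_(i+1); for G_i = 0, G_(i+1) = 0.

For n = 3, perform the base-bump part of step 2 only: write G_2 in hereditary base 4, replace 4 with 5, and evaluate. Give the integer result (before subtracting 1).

3

step 0: 3 = 2 + 1; sub 3 for 2: 3 + 1; = 4; G_1 = 4−1 = 3
step 1: 3 = 3; sub 4 for 3: 4; = 4; G_2 = 4−1 = 3
step 2: 3 = 3; sub 5 for 4: 3; = 3; G_3 = 3−1 = 2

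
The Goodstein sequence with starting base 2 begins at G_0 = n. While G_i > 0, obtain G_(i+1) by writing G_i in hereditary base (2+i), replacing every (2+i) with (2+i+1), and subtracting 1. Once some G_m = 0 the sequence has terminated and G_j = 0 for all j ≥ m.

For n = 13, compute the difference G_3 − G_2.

i=0: 13 = 2^(2 + 1) + 2^2 + 1 (b=2); 2→3: 3^(3 + 1) + 3^3 + 1 = 109; 109−1 = 108
i=1: 108 = 3^(3 + 1) + 3^3 (b=3); 3→4: 4^(4 + 1) + 4^4 = 1280; 1280−1 = 1279
i=2: 1279 = 4^(4 + 1) + 3·4^3 + 3·4^2 + 3·4 + 3 (b=4); 4→5: 5^(5 + 1) + 3·5^3 + 3·5^2 + 3·5 + 3 = 16093; 16093−1 = 16092

14813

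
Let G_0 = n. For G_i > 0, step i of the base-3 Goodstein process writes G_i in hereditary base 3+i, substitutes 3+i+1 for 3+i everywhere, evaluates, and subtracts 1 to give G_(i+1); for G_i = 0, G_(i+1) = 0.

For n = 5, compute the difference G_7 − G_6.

-1

step 0: 5 = 3 + 2; sub 4 for 3: 4 + 2; = 6; G_1 = 6−1 = 5
step 1: 5 = 4 + 1; sub 5 for 4: 5 + 1; = 6; G_2 = 6−1 = 5
step 2: 5 = 5; sub 6 for 5: 6; = 6; G_3 = 6−1 = 5
step 3: 5 = 5; sub 7 for 6: 5; = 5; G_4 = 5−1 = 4
step 4: 4 = 4; sub 8 for 7: 4; = 4; G_5 = 4−1 = 3
step 5: 3 = 3; sub 9 for 8: 3; = 3; G_6 = 3−1 = 2
step 6: 2 = 2; sub 10 for 9: 2; = 2; G_7 = 2−1 = 1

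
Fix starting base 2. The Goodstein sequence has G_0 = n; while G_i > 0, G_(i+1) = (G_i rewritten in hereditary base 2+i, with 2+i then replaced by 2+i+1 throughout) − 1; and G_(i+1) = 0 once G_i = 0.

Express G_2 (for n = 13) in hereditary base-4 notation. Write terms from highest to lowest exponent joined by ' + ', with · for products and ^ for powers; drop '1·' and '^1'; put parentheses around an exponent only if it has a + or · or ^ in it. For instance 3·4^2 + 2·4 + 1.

4^(4 + 1) + 3·4^3 + 3·4^2 + 3·4 + 3

[0] 13 ≡ 2^(2 + 1) + 2^2 + 1 (base 2). Lift 3: 109. −1: 108.
[1] 108 ≡ 3^(3 + 1) + 3^3 (base 3). Lift 4: 1280. −1: 1279.
[2] 1279 ≡ 4^(4 + 1) + 3·4^3 + 3·4^2 + 3·4 + 3 (base 4). Lift 5: 16093. −1: 16092.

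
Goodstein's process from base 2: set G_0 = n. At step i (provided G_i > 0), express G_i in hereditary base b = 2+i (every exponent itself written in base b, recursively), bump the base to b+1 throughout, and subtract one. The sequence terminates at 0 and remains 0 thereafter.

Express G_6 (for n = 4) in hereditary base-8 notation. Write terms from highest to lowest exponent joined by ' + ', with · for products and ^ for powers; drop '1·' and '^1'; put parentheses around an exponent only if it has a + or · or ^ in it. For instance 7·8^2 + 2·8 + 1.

base 2: 4 = 2^2; at 3: 3^3 = 27; next = 26
base 3: 26 = 2·3^2 + 2·3 + 2; at 4: 2·4^2 + 2·4 + 2 = 42; next = 41
base 4: 41 = 2·4^2 + 2·4 + 1; at 5: 2·5^2 + 2·5 + 1 = 61; next = 60
base 5: 60 = 2·5^2 + 2·5; at 6: 2·6^2 + 2·6 = 84; next = 83
base 6: 83 = 2·6^2 + 6 + 5; at 7: 2·7^2 + 7 + 5 = 110; next = 109
base 7: 109 = 2·7^2 + 7 + 4; at 8: 2·8^2 + 8 + 4 = 140; next = 139
base 8: 139 = 2·8^2 + 8 + 3; at 9: 2·9^2 + 9 + 3 = 174; next = 173

2·8^2 + 8 + 3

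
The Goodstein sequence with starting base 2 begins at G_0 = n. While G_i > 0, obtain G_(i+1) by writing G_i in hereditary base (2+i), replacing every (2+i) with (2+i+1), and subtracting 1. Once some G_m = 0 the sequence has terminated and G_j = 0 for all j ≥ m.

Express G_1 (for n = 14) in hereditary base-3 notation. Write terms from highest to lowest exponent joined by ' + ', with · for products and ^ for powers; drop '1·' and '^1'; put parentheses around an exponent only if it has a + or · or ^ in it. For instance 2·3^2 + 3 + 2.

(0) 14|_2 = 2^(2 + 1) + 2^2 + 2 ↦ 3^(3 + 1) + 3^3 + 3|_3 = 111 ⇒ 110
(1) 110|_3 = 3^(3 + 1) + 3^3 + 2 ↦ 4^(4 + 1) + 4^4 + 2|_4 = 1282 ⇒ 1281

3^(3 + 1) + 3^3 + 2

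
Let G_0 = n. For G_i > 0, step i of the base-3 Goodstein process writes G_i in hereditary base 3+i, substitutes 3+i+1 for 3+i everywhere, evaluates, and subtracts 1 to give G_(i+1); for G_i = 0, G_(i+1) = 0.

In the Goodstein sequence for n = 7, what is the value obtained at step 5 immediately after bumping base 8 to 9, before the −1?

i=0: 7 = 2·3 + 1 (b=3); 3→4: 2·4 + 1 = 9; 9−1 = 8
i=1: 8 = 2·4 (b=4); 4→5: 2·5 = 10; 10−1 = 9
i=2: 9 = 5 + 4 (b=5); 5→6: 6 + 4 = 10; 10−1 = 9
i=3: 9 = 6 + 3 (b=6); 6→7: 7 + 3 = 10; 10−1 = 9
i=4: 9 = 7 + 2 (b=7); 7→8: 8 + 2 = 10; 10−1 = 9
i=5: 9 = 8 + 1 (b=8); 8→9: 9 + 1 = 10; 10−1 = 9

10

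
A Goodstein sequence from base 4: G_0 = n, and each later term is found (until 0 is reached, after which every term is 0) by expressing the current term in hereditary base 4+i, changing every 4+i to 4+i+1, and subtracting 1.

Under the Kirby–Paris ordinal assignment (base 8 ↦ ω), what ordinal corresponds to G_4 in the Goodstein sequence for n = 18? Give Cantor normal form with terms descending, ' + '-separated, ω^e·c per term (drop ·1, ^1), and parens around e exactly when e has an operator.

ω·6 + 5

(0) 18|_4 = 4^2 + 2 ↦ 5^2 + 2|_5 = 27 ⇒ 26
(1) 26|_5 = 5^2 + 1 ↦ 6^2 + 1|_6 = 37 ⇒ 36
(2) 36|_6 = 6^2 ↦ 7^2|_7 = 49 ⇒ 48
(3) 48|_7 = 6·7 + 6 ↦ 6·8 + 6|_8 = 54 ⇒ 53
(4) 53|_8 = 6·8 + 5 ↦ 6·9 + 5|_9 = 59 ⇒ 58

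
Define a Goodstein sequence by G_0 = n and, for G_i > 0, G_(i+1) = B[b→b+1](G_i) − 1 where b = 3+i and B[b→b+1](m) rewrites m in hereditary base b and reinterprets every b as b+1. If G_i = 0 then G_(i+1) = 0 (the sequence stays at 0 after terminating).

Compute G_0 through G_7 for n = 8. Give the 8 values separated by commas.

8, 9, 10, 11, 11, 11, 11, 11

step 0: 8 = 2·3 + 2; sub 4 for 3: 2·4 + 2; = 10; G_1 = 10−1 = 9
step 1: 9 = 2·4 + 1; sub 5 for 4: 2·5 + 1; = 11; G_2 = 11−1 = 10
step 2: 10 = 2·5; sub 6 for 5: 2·6; = 12; G_3 = 12−1 = 11
step 3: 11 = 6 + 5; sub 7 for 6: 7 + 5; = 12; G_4 = 12−1 = 11
step 4: 11 = 7 + 4; sub 8 for 7: 8 + 4; = 12; G_5 = 12−1 = 11
step 5: 11 = 8 + 3; sub 9 for 8: 9 + 3; = 12; G_6 = 12−1 = 11
step 6: 11 = 9 + 2; sub 10 for 9: 10 + 2; = 12; G_7 = 12−1 = 11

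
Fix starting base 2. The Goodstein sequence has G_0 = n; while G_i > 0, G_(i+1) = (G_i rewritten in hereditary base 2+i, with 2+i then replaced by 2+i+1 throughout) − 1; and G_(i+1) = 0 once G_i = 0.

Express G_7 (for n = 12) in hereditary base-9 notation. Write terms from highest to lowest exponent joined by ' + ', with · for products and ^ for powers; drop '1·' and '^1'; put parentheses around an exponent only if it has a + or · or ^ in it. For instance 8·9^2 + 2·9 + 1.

[0] 12 ≡ 2^(2 + 1) + 2^2 (base 2). Lift 3: 108. −1: 107.
[1] 107 ≡ 3^(3 + 1) + 2·3^2 + 2·3 + 2 (base 3). Lift 4: 1066. −1: 1065.
[2] 1065 ≡ 4^(4 + 1) + 2·4^2 + 2·4 + 1 (base 4). Lift 5: 15686. −1: 15685.
[3] 15685 ≡ 5^(5 + 1) + 2·5^2 + 2·5 (base 5). Lift 6: 280020. −1: 280019.
[4] 280019 ≡ 6^(6 + 1) + 2·6^2 + 6 + 5 (base 6). Lift 7: 5764911. −1: 5764910.
[5] 5764910 ≡ 7^(7 + 1) + 2·7^2 + 7 + 4 (base 7). Lift 8: 134217868. −1: 134217867.
[6] 134217867 ≡ 8^(8 + 1) + 2·8^2 + 8 + 3 (base 8). Lift 9: 3486784575. −1: 3486784574.
[7] 3486784574 ≡ 9^(9 + 1) + 2·9^2 + 9 + 2 (base 9). Lift 10: 100000000212. −1: 100000000211.

9^(9 + 1) + 2·9^2 + 9 + 2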